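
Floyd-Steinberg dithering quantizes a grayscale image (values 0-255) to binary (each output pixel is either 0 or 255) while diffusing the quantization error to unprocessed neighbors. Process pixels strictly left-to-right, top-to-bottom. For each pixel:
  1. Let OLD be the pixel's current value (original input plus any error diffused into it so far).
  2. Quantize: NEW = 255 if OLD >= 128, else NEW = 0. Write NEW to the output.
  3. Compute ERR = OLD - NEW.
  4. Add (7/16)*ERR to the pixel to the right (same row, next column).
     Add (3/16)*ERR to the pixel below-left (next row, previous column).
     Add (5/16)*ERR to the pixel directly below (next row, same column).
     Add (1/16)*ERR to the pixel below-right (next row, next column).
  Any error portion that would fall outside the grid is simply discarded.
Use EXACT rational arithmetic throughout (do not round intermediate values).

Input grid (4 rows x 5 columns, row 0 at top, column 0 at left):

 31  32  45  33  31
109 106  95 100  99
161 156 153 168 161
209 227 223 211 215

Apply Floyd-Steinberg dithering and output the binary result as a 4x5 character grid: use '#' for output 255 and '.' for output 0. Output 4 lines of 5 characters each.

Answer: .....
.#.#.
##.##
#####

Derivation:
(0,0): OLD=31 → NEW=0, ERR=31
(0,1): OLD=729/16 → NEW=0, ERR=729/16
(0,2): OLD=16623/256 → NEW=0, ERR=16623/256
(0,3): OLD=251529/4096 → NEW=0, ERR=251529/4096
(0,4): OLD=3792319/65536 → NEW=0, ERR=3792319/65536
(1,0): OLD=32571/256 → NEW=0, ERR=32571/256
(1,1): OLD=389149/2048 → NEW=255, ERR=-133091/2048
(1,2): OLD=6633697/65536 → NEW=0, ERR=6633697/65536
(1,3): OLD=46762061/262144 → NEW=255, ERR=-20084659/262144
(1,4): OLD=366587719/4194304 → NEW=0, ERR=366587719/4194304
(2,0): OLD=6179215/32768 → NEW=255, ERR=-2176625/32768
(2,1): OLD=140049813/1048576 → NEW=255, ERR=-127337067/1048576
(2,2): OLD=1897091839/16777216 → NEW=0, ERR=1897091839/16777216
(2,3): OLD=58046987661/268435456 → NEW=255, ERR=-10404053619/268435456
(2,4): OLD=715402738587/4294967296 → NEW=255, ERR=-379813921893/4294967296
(3,0): OLD=2776166943/16777216 → NEW=255, ERR=-1502023137/16777216
(3,1): OLD=22405282355/134217728 → NEW=255, ERR=-11820238285/134217728
(3,2): OLD=880251268129/4294967296 → NEW=255, ERR=-214965392351/4294967296
(3,3): OLD=1438617662553/8589934592 → NEW=255, ERR=-751815658407/8589934592
(3,4): OLD=20155596452893/137438953472 → NEW=255, ERR=-14891336682467/137438953472
Row 0: .....
Row 1: .#.#.
Row 2: ##.##
Row 3: #####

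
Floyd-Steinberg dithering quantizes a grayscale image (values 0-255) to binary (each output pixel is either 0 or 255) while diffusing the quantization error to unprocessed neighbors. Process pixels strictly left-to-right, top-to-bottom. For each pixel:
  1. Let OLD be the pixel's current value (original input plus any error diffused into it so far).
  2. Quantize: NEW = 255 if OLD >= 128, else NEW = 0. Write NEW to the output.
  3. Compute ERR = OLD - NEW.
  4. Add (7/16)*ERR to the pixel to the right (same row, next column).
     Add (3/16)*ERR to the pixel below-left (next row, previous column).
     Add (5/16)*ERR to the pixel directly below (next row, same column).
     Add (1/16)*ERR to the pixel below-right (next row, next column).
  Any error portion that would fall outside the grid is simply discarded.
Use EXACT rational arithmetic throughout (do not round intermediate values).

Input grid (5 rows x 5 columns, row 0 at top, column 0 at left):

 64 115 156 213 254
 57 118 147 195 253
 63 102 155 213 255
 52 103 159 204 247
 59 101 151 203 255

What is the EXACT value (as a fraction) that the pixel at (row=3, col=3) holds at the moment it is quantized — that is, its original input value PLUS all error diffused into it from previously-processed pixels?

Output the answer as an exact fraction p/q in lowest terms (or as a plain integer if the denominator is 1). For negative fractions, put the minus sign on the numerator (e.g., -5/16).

Answer: 63786634523/268435456

Derivation:
(0,0): OLD=64 → NEW=0, ERR=64
(0,1): OLD=143 → NEW=255, ERR=-112
(0,2): OLD=107 → NEW=0, ERR=107
(0,3): OLD=4157/16 → NEW=255, ERR=77/16
(0,4): OLD=65563/256 → NEW=255, ERR=283/256
(1,0): OLD=56 → NEW=0, ERR=56
(1,1): OLD=2105/16 → NEW=255, ERR=-1975/16
(1,2): OLD=15403/128 → NEW=0, ERR=15403/128
(1,3): OLD=1048763/4096 → NEW=255, ERR=4283/4096
(1,4): OLD=16652941/65536 → NEW=255, ERR=-58739/65536
(2,0): OLD=14683/256 → NEW=0, ERR=14683/256
(2,1): OLD=469327/4096 → NEW=0, ERR=469327/4096
(2,2): OLD=7707549/32768 → NEW=255, ERR=-648291/32768
(2,3): OLD=222323373/1048576 → NEW=255, ERR=-45063507/1048576
(2,4): OLD=3959142859/16777216 → NEW=255, ERR=-319047221/16777216
(3,0): OLD=5990493/65536 → NEW=0, ERR=5990493/65536
(3,1): OLD=187352041/1048576 → NEW=255, ERR=-80034839/1048576
(3,2): OLD=994282051/8388608 → NEW=0, ERR=994282051/8388608
(3,3): OLD=63786634523/268435456 → NEW=255, ERR=-4664406757/268435456
Target (3,3): original=204, with diffused error = 63786634523/268435456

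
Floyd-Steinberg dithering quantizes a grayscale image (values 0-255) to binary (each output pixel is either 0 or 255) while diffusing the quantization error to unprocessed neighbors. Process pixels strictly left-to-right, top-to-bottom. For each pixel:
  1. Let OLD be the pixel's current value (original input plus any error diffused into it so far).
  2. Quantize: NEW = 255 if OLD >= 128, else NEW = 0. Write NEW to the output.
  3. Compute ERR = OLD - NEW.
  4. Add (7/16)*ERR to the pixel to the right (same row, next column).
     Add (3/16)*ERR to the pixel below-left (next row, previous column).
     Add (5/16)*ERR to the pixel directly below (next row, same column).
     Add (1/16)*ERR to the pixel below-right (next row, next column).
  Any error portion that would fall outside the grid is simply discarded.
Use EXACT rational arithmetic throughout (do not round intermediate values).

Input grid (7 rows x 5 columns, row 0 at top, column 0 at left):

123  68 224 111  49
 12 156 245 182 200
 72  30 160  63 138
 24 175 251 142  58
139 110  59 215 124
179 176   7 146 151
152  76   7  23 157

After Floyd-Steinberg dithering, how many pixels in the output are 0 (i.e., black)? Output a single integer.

Answer: 19

Derivation:
(0,0): OLD=123 → NEW=0, ERR=123
(0,1): OLD=1949/16 → NEW=0, ERR=1949/16
(0,2): OLD=70987/256 → NEW=255, ERR=5707/256
(0,3): OLD=494605/4096 → NEW=0, ERR=494605/4096
(0,4): OLD=6673499/65536 → NEW=0, ERR=6673499/65536
(1,0): OLD=18759/256 → NEW=0, ERR=18759/256
(1,1): OLD=487409/2048 → NEW=255, ERR=-34831/2048
(1,2): OLD=18008005/65536 → NEW=255, ERR=1296325/65536
(1,3): OLD=65241249/262144 → NEW=255, ERR=-1605471/262144
(1,4): OLD=992747203/4194304 → NEW=255, ERR=-76800317/4194304
(2,0): OLD=3005163/32768 → NEW=0, ERR=3005163/32768
(2,1): OLD=76647881/1048576 → NEW=0, ERR=76647881/1048576
(2,2): OLD=3287496603/16777216 → NEW=255, ERR=-990693477/16777216
(2,3): OLD=8873084065/268435456 → NEW=0, ERR=8873084065/268435456
(2,4): OLD=628596971559/4294967296 → NEW=255, ERR=-466619688921/4294967296
(3,0): OLD=1113422907/16777216 → NEW=0, ERR=1113422907/16777216
(3,1): OLD=29734279327/134217728 → NEW=255, ERR=-4491241313/134217728
(3,2): OLD=982145044485/4294967296 → NEW=255, ERR=-113071615995/4294967296
(3,3): OLD=1002879314109/8589934592 → NEW=0, ERR=1002879314109/8589934592
(3,4): OLD=10609356301009/137438953472 → NEW=0, ERR=10609356301009/137438953472
(4,0): OLD=329563419413/2147483648 → NEW=255, ERR=-218044910827/2147483648
(4,1): OLD=3733736495509/68719476736 → NEW=0, ERR=3733736495509/68719476736
(4,2): OLD=103731200214107/1099511627776 → NEW=0, ERR=103731200214107/1099511627776
(4,3): OLD=5375959379607445/17592186044416 → NEW=255, ERR=889951938281365/17592186044416
(4,4): OLD=49976445548031891/281474976710656 → NEW=255, ERR=-21799673513185389/281474976710656
(5,0): OLD=173126605126111/1099511627776 → NEW=255, ERR=-107248859956769/1099511627776
(5,1): OLD=1421868125029725/8796093022208 → NEW=255, ERR=-821135595633315/8796093022208
(5,2): OLD=2398614872931141/281474976710656 → NEW=0, ERR=2398614872931141/281474976710656
(5,3): OLD=176667042871093707/1125899906842624 → NEW=255, ERR=-110437433373775413/1125899906842624
(5,4): OLD=1568075595101651273/18014398509481984 → NEW=0, ERR=1568075595101651273/18014398509481984
(6,0): OLD=14638737044839151/140737488355328 → NEW=0, ERR=14638737044839151/140737488355328
(6,1): OLD=395574331476435969/4503599627370496 → NEW=0, ERR=395574331476435969/4503599627370496
(6,2): OLD=1719642042985476379/72057594037927936 → NEW=0, ERR=1719642042985476379/72057594037927936
(6,3): OLD=22645662775937870313/1152921504606846976 → NEW=0, ERR=22645662775937870313/1152921504606846976
(6,4): OLD=3443354717661747080351/18446744073709551616 → NEW=255, ERR=-1260565021134188581729/18446744073709551616
Output grid:
  Row 0: ..#..  (4 black, running=4)
  Row 1: .####  (1 black, running=5)
  Row 2: ..#.#  (3 black, running=8)
  Row 3: .##..  (3 black, running=11)
  Row 4: #..##  (2 black, running=13)
  Row 5: ##.#.  (2 black, running=15)
  Row 6: ....#  (4 black, running=19)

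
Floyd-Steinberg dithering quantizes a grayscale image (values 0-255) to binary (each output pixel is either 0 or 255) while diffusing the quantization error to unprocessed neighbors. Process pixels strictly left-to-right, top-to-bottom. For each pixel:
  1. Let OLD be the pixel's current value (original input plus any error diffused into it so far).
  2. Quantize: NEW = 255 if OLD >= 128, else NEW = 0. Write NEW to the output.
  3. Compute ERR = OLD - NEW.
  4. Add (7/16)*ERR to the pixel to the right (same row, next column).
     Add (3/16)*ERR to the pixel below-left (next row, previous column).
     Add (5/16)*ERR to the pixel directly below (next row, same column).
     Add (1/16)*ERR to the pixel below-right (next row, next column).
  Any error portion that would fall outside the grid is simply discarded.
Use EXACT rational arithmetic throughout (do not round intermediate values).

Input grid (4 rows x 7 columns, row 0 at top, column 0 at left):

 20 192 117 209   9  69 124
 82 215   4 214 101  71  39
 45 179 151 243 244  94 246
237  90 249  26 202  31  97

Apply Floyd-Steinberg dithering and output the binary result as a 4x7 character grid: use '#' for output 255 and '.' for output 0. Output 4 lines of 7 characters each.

(0,0): OLD=20 → NEW=0, ERR=20
(0,1): OLD=803/4 → NEW=255, ERR=-217/4
(0,2): OLD=5969/64 → NEW=0, ERR=5969/64
(0,3): OLD=255799/1024 → NEW=255, ERR=-5321/1024
(0,4): OLD=110209/16384 → NEW=0, ERR=110209/16384
(0,5): OLD=18859399/262144 → NEW=0, ERR=18859399/262144
(0,6): OLD=652109489/4194304 → NEW=255, ERR=-417438031/4194304
(1,0): OLD=4997/64 → NEW=0, ERR=4997/64
(1,1): OLD=128483/512 → NEW=255, ERR=-2077/512
(1,2): OLD=442463/16384 → NEW=0, ERR=442463/16384
(1,3): OLD=15157267/65536 → NEW=255, ERR=-1554413/65536
(1,4): OLD=444133881/4194304 → NEW=0, ERR=444133881/4194304
(1,5): OLD=4079158921/33554432 → NEW=0, ERR=4079158921/33554432
(1,6): OLD=35208559847/536870912 → NEW=0, ERR=35208559847/536870912
(2,0): OLD=562289/8192 → NEW=0, ERR=562289/8192
(2,1): OLD=57070123/262144 → NEW=255, ERR=-9776597/262144
(2,2): OLD=580584385/4194304 → NEW=255, ERR=-488963135/4194304
(2,3): OLD=6916486009/33554432 → NEW=255, ERR=-1639894151/33554432
(2,4): OLD=74362108009/268435456 → NEW=255, ERR=5911066729/268435456
(2,5): OLD=1379016315843/8589934592 → NEW=255, ERR=-811417005117/8589934592
(2,6): OLD=31991012989829/137438953472 → NEW=255, ERR=-3055920145531/137438953472
(3,0): OLD=1054686497/4194304 → NEW=255, ERR=-14861023/4194304
(3,1): OLD=1987322701/33554432 → NEW=0, ERR=1987322701/33554432
(3,2): OLD=60931251863/268435456 → NEW=255, ERR=-7519789417/268435456
(3,3): OLD=-5031395679/1073741824 → NEW=0, ERR=-5031395679/1073741824
(3,4): OLD=25572617201953/137438953472 → NEW=255, ERR=-9474315933407/137438953472
(3,5): OLD=-34602572646221/1099511627776 → NEW=0, ERR=-34602572646221/1099511627776
(3,6): OLD=1238125855308589/17592186044416 → NEW=0, ERR=1238125855308589/17592186044416
Row 0: .#.#..#
Row 1: .#.#...
Row 2: .######
Row 3: #.#.#..

Answer: .#.#..#
.#.#...
.######
#.#.#..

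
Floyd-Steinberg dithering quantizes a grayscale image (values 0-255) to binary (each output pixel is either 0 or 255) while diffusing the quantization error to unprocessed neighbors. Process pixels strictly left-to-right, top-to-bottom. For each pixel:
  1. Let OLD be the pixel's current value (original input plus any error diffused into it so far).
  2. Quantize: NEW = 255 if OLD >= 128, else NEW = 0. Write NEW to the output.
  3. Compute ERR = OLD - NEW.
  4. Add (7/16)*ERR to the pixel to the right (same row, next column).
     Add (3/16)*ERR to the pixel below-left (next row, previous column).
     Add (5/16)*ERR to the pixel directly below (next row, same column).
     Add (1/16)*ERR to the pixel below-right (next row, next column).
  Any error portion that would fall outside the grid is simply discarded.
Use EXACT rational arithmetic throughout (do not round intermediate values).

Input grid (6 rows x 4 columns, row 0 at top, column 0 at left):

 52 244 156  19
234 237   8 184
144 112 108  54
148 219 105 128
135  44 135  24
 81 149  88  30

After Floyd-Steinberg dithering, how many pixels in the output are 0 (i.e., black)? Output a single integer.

Answer: 13

Derivation:
(0,0): OLD=52 → NEW=0, ERR=52
(0,1): OLD=1067/4 → NEW=255, ERR=47/4
(0,2): OLD=10313/64 → NEW=255, ERR=-6007/64
(0,3): OLD=-22593/1024 → NEW=0, ERR=-22593/1024
(1,0): OLD=16157/64 → NEW=255, ERR=-163/64
(1,1): OLD=115307/512 → NEW=255, ERR=-15253/512
(1,2): OLD=-618777/16384 → NEW=0, ERR=-618777/16384
(1,3): OLD=40557825/262144 → NEW=255, ERR=-26288895/262144
(2,0): OLD=1127369/8192 → NEW=255, ERR=-961591/8192
(2,1): OLD=11559315/262144 → NEW=0, ERR=11559315/262144
(2,2): OLD=49715207/524288 → NEW=0, ERR=49715207/524288
(2,3): OLD=518301467/8388608 → NEW=0, ERR=518301467/8388608
(3,0): OLD=501580377/4194304 → NEW=0, ERR=501580377/4194304
(3,1): OLD=19833479431/67108864 → NEW=255, ERR=2720719111/67108864
(3,2): OLD=179004077625/1073741824 → NEW=255, ERR=-94800087495/1073741824
(3,3): OLD=1968952325903/17179869184 → NEW=0, ERR=1968952325903/17179869184
(4,0): OLD=193243733733/1073741824 → NEW=255, ERR=-80560431387/1073741824
(4,1): OLD=126826533647/8589934592 → NEW=0, ERR=126826533647/8589934592
(4,2): OLD=37903442979023/274877906944 → NEW=255, ERR=-32190423291697/274877906944
(4,3): OLD=13467516898137/4398046511104 → NEW=0, ERR=13467516898137/4398046511104
(5,0): OLD=8290617576693/137438953472 → NEW=0, ERR=8290617576693/137438953472
(5,1): OLD=674475081301555/4398046511104 → NEW=255, ERR=-447026779029965/4398046511104
(5,2): OLD=18542684594081/2199023255552 → NEW=0, ERR=18542684594081/2199023255552
(5,3): OLD=1922950721470587/70368744177664 → NEW=0, ERR=1922950721470587/70368744177664
Output grid:
  Row 0: .##.  (2 black, running=2)
  Row 1: ##.#  (1 black, running=3)
  Row 2: #...  (3 black, running=6)
  Row 3: .##.  (2 black, running=8)
  Row 4: #.#.  (2 black, running=10)
  Row 5: .#..  (3 black, running=13)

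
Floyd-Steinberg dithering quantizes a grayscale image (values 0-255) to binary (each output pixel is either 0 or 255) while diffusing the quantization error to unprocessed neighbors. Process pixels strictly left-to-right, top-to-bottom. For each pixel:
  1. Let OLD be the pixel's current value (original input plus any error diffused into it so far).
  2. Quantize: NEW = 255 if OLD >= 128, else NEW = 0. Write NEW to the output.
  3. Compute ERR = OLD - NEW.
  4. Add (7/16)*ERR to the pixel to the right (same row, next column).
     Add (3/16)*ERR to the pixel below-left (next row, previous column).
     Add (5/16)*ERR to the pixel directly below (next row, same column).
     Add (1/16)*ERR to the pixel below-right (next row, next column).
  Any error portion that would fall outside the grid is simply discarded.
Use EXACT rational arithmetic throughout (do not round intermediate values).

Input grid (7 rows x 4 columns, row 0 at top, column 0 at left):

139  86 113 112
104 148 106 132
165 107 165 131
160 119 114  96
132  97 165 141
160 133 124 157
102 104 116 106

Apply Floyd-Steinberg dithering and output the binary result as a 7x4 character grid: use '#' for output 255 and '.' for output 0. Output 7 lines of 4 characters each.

Answer: #.#.
.#.#
#.#.
#.#.
.#.#
#.#.
.#.#

Derivation:
(0,0): OLD=139 → NEW=255, ERR=-116
(0,1): OLD=141/4 → NEW=0, ERR=141/4
(0,2): OLD=8219/64 → NEW=255, ERR=-8101/64
(0,3): OLD=57981/1024 → NEW=0, ERR=57981/1024
(1,0): OLD=4759/64 → NEW=0, ERR=4759/64
(1,1): OLD=82209/512 → NEW=255, ERR=-48351/512
(1,2): OLD=621749/16384 → NEW=0, ERR=621749/16384
(1,3): OLD=41519875/262144 → NEW=255, ERR=-25326845/262144
(2,0): OLD=1396987/8192 → NEW=255, ERR=-691973/8192
(2,1): OLD=13709177/262144 → NEW=0, ERR=13709177/262144
(2,2): OLD=92128509/524288 → NEW=255, ERR=-41564931/524288
(2,3): OLD=574580649/8388608 → NEW=0, ERR=574580649/8388608
(3,0): OLD=601500491/4194304 → NEW=255, ERR=-468047029/4194304
(3,1): OLD=4454511253/67108864 → NEW=0, ERR=4454511253/67108864
(3,2): OLD=144286075755/1073741824 → NEW=255, ERR=-129518089365/1073741824
(3,3): OLD=1025247452781/17179869184 → NEW=0, ERR=1025247452781/17179869184
(4,0): OLD=117653692207/1073741824 → NEW=0, ERR=117653692207/1073741824
(4,1): OLD=1169004874509/8589934592 → NEW=255, ERR=-1021428446451/8589934592
(4,2): OLD=24909506485357/274877906944 → NEW=0, ERR=24909506485357/274877906944
(4,3): OLD=843354268808203/4398046511104 → NEW=255, ERR=-278147591523317/4398046511104
(5,0): OLD=23632094904447/137438953472 → NEW=255, ERR=-11414838230913/137438953472
(5,1): OLD=366551763972953/4398046511104 → NEW=0, ERR=366551763972953/4398046511104
(5,2): OLD=372716656422397/2199023255552 → NEW=255, ERR=-188034273743363/2199023255552
(5,3): OLD=7423227149635293/70368744177664 → NEW=0, ERR=7423227149635293/70368744177664
(6,0): OLD=6450893081094507/70368744177664 → NEW=0, ERR=6450893081094507/70368744177664
(6,1): OLD=167678295543540381/1125899906842624 → NEW=255, ERR=-119426180701328739/1125899906842624
(6,2): OLD=1222471376167169723/18014398509481984 → NEW=0, ERR=1222471376167169723/18014398509481984
(6,3): OLD=47071073486279178269/288230376151711744 → NEW=255, ERR=-26427672432407316451/288230376151711744
Row 0: #.#.
Row 1: .#.#
Row 2: #.#.
Row 3: #.#.
Row 4: .#.#
Row 5: #.#.
Row 6: .#.#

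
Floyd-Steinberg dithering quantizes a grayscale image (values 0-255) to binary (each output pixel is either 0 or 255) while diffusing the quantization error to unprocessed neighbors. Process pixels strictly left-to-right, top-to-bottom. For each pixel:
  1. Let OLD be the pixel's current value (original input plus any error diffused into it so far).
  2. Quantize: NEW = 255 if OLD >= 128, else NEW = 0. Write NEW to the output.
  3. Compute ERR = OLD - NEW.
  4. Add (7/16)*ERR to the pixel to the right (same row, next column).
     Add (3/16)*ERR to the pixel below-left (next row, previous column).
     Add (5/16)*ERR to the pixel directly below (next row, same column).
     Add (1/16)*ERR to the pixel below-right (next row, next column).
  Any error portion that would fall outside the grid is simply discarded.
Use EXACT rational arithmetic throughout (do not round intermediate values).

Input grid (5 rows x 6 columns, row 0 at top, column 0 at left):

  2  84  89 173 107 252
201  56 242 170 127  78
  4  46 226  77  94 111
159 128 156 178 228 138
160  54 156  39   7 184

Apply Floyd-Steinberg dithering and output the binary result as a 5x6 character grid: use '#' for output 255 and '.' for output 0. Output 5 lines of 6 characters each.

Answer: ...#.#
#.###.
..#..#
#.###.
#.#..#

Derivation:
(0,0): OLD=2 → NEW=0, ERR=2
(0,1): OLD=679/8 → NEW=0, ERR=679/8
(0,2): OLD=16145/128 → NEW=0, ERR=16145/128
(0,3): OLD=467319/2048 → NEW=255, ERR=-54921/2048
(0,4): OLD=3121729/32768 → NEW=0, ERR=3121729/32768
(0,5): OLD=153972679/524288 → NEW=255, ERR=20279239/524288
(1,0): OLD=27845/128 → NEW=255, ERR=-4795/128
(1,1): OLD=92067/1024 → NEW=0, ERR=92067/1024
(1,2): OLD=10519455/32768 → NEW=255, ERR=2163615/32768
(1,3): OLD=28344723/131072 → NEW=255, ERR=-5078637/131072
(1,4): OLD=1219667641/8388608 → NEW=255, ERR=-919427399/8388608
(1,5): OLD=6454492735/134217728 → NEW=0, ERR=6454492735/134217728
(2,0): OLD=149937/16384 → NEW=0, ERR=149937/16384
(2,1): OLD=46210411/524288 → NEW=0, ERR=46210411/524288
(2,2): OLD=2378582145/8388608 → NEW=255, ERR=239487105/8388608
(2,3): OLD=4090807097/67108864 → NEW=0, ERR=4090807097/67108864
(2,4): OLD=199743524267/2147483648 → NEW=0, ERR=199743524267/2147483648
(2,5): OLD=5493121633373/34359738368 → NEW=255, ERR=-3268611650467/34359738368
(3,0): OLD=1496409825/8388608 → NEW=255, ERR=-642685215/8388608
(3,1): OLD=8586567309/67108864 → NEW=0, ERR=8586567309/67108864
(3,2): OLD=127688266903/536870912 → NEW=255, ERR=-9213815657/536870912
(3,3): OLD=7173114998309/34359738368 → NEW=255, ERR=-1588618285531/34359738368
(3,4): OLD=61246068895685/274877906944 → NEW=255, ERR=-8847797375035/274877906944
(3,5): OLD=439818541994603/4398046511104 → NEW=0, ERR=439818541994603/4398046511104
(4,0): OLD=171850985167/1073741824 → NEW=255, ERR=-101953179953/1073741824
(4,1): OLD=763419459523/17179869184 → NEW=0, ERR=763419459523/17179869184
(4,2): OLD=93131825995225/549755813888 → NEW=255, ERR=-47055906546215/549755813888
(4,3): OLD=-175954912282851/8796093022208 → NEW=0, ERR=-175954912282851/8796093022208
(4,4): OLD=570055423373421/140737488355328 → NEW=0, ERR=570055423373421/140737488355328
(4,5): OLD=484162448144818139/2251799813685248 → NEW=255, ERR=-90046504344920101/2251799813685248
Row 0: ...#.#
Row 1: #.###.
Row 2: ..#..#
Row 3: #.###.
Row 4: #.#..#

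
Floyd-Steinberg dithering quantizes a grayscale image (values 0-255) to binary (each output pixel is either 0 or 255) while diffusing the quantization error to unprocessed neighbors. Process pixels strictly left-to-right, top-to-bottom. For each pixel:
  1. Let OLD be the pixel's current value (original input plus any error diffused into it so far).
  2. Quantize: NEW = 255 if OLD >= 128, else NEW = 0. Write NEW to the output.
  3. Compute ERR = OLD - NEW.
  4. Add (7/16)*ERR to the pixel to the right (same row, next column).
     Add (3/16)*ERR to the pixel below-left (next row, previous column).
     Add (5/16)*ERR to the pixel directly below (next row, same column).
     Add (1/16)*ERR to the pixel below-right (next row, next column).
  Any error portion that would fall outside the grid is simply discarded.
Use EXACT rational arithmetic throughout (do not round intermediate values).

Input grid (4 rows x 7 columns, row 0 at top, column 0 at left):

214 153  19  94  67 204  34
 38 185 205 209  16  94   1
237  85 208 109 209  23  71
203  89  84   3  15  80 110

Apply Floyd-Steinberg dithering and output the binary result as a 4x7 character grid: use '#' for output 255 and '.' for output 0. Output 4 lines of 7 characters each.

(0,0): OLD=214 → NEW=255, ERR=-41
(0,1): OLD=2161/16 → NEW=255, ERR=-1919/16
(0,2): OLD=-8569/256 → NEW=0, ERR=-8569/256
(0,3): OLD=325041/4096 → NEW=0, ERR=325041/4096
(0,4): OLD=6666199/65536 → NEW=0, ERR=6666199/65536
(0,5): OLD=260572897/1048576 → NEW=255, ERR=-6813983/1048576
(0,6): OLD=522727463/16777216 → NEW=0, ERR=522727463/16777216
(1,0): OLD=691/256 → NEW=0, ERR=691/256
(1,1): OLD=286437/2048 → NEW=255, ERR=-235803/2048
(1,2): OLD=9931977/65536 → NEW=255, ERR=-6779703/65536
(1,3): OLD=53875669/262144 → NEW=255, ERR=-12971051/262144
(1,4): OLD=501310495/16777216 → NEW=0, ERR=501310495/16777216
(1,5): OLD=15735858511/134217728 → NEW=0, ERR=15735858511/134217728
(1,6): OLD=132335401921/2147483648 → NEW=0, ERR=132335401921/2147483648
(2,0): OLD=7086247/32768 → NEW=255, ERR=-1269593/32768
(2,1): OLD=13463965/1048576 → NEW=0, ERR=13463965/1048576
(2,2): OLD=2765148695/16777216 → NEW=255, ERR=-1513041385/16777216
(2,3): OLD=7142883103/134217728 → NEW=0, ERR=7142883103/134217728
(2,4): OLD=279721540687/1073741824 → NEW=255, ERR=5917375567/1073741824
(2,5): OLD=2593159870405/34359738368 → NEW=0, ERR=2593159870405/34359738368
(2,6): OLD=71799993811379/549755813888 → NEW=255, ERR=-68387738730061/549755813888
(3,0): OLD=3243031863/16777216 → NEW=255, ERR=-1035158217/16777216
(3,1): OLD=6266304747/134217728 → NEW=0, ERR=6266304747/134217728
(3,2): OLD=93441570545/1073741824 → NEW=0, ERR=93441570545/1073741824
(3,3): OLD=228065850887/4294967296 → NEW=0, ERR=228065850887/4294967296
(3,4): OLD=31572862634295/549755813888 → NEW=0, ERR=31572862634295/549755813888
(3,5): OLD=465008374974613/4398046511104 → NEW=0, ERR=465008374974613/4398046511104
(3,6): OLD=8592035398574731/70368744177664 → NEW=0, ERR=8592035398574731/70368744177664
Row 0: ##...#.
Row 1: .###...
Row 2: #.#.#.#
Row 3: #......

Answer: ##...#.
.###...
#.#.#.#
#......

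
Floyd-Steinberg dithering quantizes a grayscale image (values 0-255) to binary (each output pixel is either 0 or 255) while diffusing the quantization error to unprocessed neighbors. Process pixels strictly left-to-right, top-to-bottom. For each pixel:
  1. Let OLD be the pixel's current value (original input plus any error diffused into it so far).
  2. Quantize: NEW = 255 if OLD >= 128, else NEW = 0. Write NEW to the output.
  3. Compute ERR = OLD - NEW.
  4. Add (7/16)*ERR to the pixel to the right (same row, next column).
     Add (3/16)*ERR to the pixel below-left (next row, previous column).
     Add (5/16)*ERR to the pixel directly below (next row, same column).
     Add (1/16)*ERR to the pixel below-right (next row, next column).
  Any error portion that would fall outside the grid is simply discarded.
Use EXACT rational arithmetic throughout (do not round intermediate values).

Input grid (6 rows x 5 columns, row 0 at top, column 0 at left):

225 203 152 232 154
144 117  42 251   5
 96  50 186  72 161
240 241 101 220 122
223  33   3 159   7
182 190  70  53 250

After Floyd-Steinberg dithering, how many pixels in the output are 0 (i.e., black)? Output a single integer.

(0,0): OLD=225 → NEW=255, ERR=-30
(0,1): OLD=1519/8 → NEW=255, ERR=-521/8
(0,2): OLD=15809/128 → NEW=0, ERR=15809/128
(0,3): OLD=585799/2048 → NEW=255, ERR=63559/2048
(0,4): OLD=5491185/32768 → NEW=255, ERR=-2864655/32768
(1,0): OLD=15669/128 → NEW=0, ERR=15669/128
(1,1): OLD=175603/1024 → NEW=255, ERR=-85517/1024
(1,2): OLD=1501039/32768 → NEW=0, ERR=1501039/32768
(1,3): OLD=35660355/131072 → NEW=255, ERR=2236995/131072
(1,4): OLD=-27080599/2097152 → NEW=0, ERR=-27080599/2097152
(2,0): OLD=1943073/16384 → NEW=0, ERR=1943073/16384
(2,1): OLD=48249083/524288 → NEW=0, ERR=48249083/524288
(2,2): OLD=2001167025/8388608 → NEW=255, ERR=-137928015/8388608
(2,3): OLD=9473317507/134217728 → NEW=0, ERR=9473317507/134217728
(2,4): OLD=405682981077/2147483648 → NEW=255, ERR=-141925349163/2147483648
(3,0): OLD=2468904849/8388608 → NEW=255, ERR=329809809/8388608
(3,1): OLD=19548068541/67108864 → NEW=255, ERR=2435308221/67108864
(3,2): OLD=280727640111/2147483648 → NEW=255, ERR=-266880690129/2147483648
(3,3): OLD=748469673911/4294967296 → NEW=255, ERR=-346746986569/4294967296
(3,4): OLD=4840439924403/68719476736 → NEW=0, ERR=4840439924403/68719476736
(4,0): OLD=259942743775/1073741824 → NEW=255, ERR=-13861421345/1073741824
(4,1): OLD=613250023391/34359738368 → NEW=0, ERR=613250023391/34359738368
(4,2): OLD=-22483487473423/549755813888 → NEW=0, ERR=-22483487473423/549755813888
(4,3): OLD=1067125408325599/8796093022208 → NEW=0, ERR=1067125408325599/8796093022208
(4,4): OLD=10842783999891097/140737488355328 → NEW=0, ERR=10842783999891097/140737488355328
(5,0): OLD=99677480782589/549755813888 → NEW=255, ERR=-40510251758851/549755813888
(5,1): OLD=681099201814967/4398046511104 → NEW=255, ERR=-440402658516553/4398046511104
(5,2): OLD=5245676198732271/140737488355328 → NEW=0, ERR=5245676198732271/140737488355328
(5,3): OLD=67051933847242241/562949953421312 → NEW=0, ERR=67051933847242241/562949953421312
(5,4): OLD=3006315056746603963/9007199254740992 → NEW=255, ERR=709479246787651003/9007199254740992
Output grid:
  Row 0: ##.##  (1 black, running=1)
  Row 1: .#.#.  (3 black, running=4)
  Row 2: ..#.#  (3 black, running=7)
  Row 3: ####.  (1 black, running=8)
  Row 4: #....  (4 black, running=12)
  Row 5: ##..#  (2 black, running=14)

Answer: 14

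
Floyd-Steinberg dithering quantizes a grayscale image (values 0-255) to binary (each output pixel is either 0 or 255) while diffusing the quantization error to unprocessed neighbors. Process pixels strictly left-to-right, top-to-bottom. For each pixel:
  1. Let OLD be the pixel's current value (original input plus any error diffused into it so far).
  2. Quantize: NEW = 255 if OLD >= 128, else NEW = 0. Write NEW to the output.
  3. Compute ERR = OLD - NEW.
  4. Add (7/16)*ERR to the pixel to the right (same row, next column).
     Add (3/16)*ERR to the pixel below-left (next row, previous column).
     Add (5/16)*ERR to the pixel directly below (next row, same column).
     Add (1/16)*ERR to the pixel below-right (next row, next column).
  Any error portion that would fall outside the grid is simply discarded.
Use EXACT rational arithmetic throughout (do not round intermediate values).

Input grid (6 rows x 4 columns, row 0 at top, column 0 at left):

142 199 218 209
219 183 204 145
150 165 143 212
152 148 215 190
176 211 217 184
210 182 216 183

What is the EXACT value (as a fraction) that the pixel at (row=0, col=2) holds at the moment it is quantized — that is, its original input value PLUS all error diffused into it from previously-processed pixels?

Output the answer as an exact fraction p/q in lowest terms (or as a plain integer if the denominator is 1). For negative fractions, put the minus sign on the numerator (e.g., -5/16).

Answer: 43999/256

Derivation:
(0,0): OLD=142 → NEW=255, ERR=-113
(0,1): OLD=2393/16 → NEW=255, ERR=-1687/16
(0,2): OLD=43999/256 → NEW=255, ERR=-21281/256
Target (0,2): original=218, with diffused error = 43999/256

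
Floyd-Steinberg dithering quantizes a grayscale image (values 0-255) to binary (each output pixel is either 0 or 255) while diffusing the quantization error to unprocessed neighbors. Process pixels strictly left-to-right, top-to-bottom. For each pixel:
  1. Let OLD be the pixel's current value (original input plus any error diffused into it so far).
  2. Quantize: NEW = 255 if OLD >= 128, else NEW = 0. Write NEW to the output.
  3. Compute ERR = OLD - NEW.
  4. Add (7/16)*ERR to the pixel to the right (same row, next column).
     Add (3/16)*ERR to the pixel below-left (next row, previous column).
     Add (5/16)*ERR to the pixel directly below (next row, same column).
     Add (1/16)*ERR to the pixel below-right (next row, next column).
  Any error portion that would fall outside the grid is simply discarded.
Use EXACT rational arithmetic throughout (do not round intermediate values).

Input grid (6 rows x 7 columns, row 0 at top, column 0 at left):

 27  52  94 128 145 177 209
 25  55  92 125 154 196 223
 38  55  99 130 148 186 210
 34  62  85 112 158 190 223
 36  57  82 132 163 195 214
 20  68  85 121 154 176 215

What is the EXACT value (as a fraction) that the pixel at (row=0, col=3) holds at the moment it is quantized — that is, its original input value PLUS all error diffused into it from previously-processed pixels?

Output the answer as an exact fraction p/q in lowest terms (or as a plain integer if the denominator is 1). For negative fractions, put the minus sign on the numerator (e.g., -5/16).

(0,0): OLD=27 → NEW=0, ERR=27
(0,1): OLD=1021/16 → NEW=0, ERR=1021/16
(0,2): OLD=31211/256 → NEW=0, ERR=31211/256
(0,3): OLD=742765/4096 → NEW=255, ERR=-301715/4096
Target (0,3): original=128, with diffused error = 742765/4096

Answer: 742765/4096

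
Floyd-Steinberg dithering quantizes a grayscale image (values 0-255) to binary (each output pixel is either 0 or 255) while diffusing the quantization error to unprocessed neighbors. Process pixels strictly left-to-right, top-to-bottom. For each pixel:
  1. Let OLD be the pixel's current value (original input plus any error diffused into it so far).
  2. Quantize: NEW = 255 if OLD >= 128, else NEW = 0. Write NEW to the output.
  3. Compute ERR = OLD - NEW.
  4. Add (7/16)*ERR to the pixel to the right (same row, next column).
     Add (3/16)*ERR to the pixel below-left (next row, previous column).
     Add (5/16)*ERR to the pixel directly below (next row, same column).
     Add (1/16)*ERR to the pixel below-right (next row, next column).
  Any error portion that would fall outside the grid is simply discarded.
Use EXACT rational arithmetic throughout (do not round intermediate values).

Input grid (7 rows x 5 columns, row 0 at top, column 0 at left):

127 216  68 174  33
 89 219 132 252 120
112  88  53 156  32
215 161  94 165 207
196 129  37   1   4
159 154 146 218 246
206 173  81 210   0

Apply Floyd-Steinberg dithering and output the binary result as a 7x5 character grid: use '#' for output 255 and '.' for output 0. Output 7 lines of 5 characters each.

Answer: .#.#.
##.##
..#..
##.##
#....
#####
#..#.

Derivation:
(0,0): OLD=127 → NEW=0, ERR=127
(0,1): OLD=4345/16 → NEW=255, ERR=265/16
(0,2): OLD=19263/256 → NEW=0, ERR=19263/256
(0,3): OLD=847545/4096 → NEW=255, ERR=-196935/4096
(0,4): OLD=784143/65536 → NEW=0, ERR=784143/65536
(1,0): OLD=33739/256 → NEW=255, ERR=-31541/256
(1,1): OLD=393869/2048 → NEW=255, ERR=-128371/2048
(1,2): OLD=7871633/65536 → NEW=0, ERR=7871633/65536
(1,3): OLD=77717885/262144 → NEW=255, ERR=10871165/262144
(1,4): OLD=582493655/4194304 → NEW=255, ERR=-487053865/4194304
(2,0): OLD=2023263/32768 → NEW=0, ERR=2023263/32768
(2,1): OLD=115601413/1048576 → NEW=0, ERR=115601413/1048576
(2,2): OLD=2392861007/16777216 → NEW=255, ERR=-1885329073/16777216
(2,3): OLD=28327892093/268435456 → NEW=0, ERR=28327892093/268435456
(2,4): OLD=191009034283/4294967296 → NEW=0, ERR=191009034283/4294967296
(3,0): OLD=4277627759/16777216 → NEW=255, ERR=-562321/16777216
(3,1): OLD=23921104323/134217728 → NEW=255, ERR=-10304416317/134217728
(3,2): OLD=223216409553/4294967296 → NEW=0, ERR=223216409553/4294967296
(3,3): OLD=1907230344489/8589934592 → NEW=255, ERR=-283202976471/8589934592
(3,4): OLD=29284025423213/137438953472 → NEW=255, ERR=-5762907712147/137438953472
(4,0): OLD=389971053217/2147483648 → NEW=255, ERR=-157637277023/2147483648
(4,1): OLD=5678689284385/68719476736 → NEW=0, ERR=5678689284385/68719476736
(4,2): OLD=86217335393039/1099511627776 → NEW=0, ERR=86217335393039/1099511627776
(4,3): OLD=358697244608289/17592186044416 → NEW=0, ERR=358697244608289/17592186044416
(4,4): OLD=-631480012486041/281474976710656 → NEW=0, ERR=-631480012486041/281474976710656
(5,0): OLD=166636452345859/1099511627776 → NEW=255, ERR=-113739012737021/1099511627776
(5,1): OLD=1272630212387529/8796093022208 → NEW=255, ERR=-970373508275511/8796093022208
(5,2): OLD=36937340505969169/281474976710656 → NEW=255, ERR=-34838778555248111/281474976710656
(5,3): OLD=196696561567963583/1125899906842624 → NEW=255, ERR=-90407914676905537/1125899906842624
(5,4): OLD=3809013653999438981/18014398509481984 → NEW=255, ERR=-784657965918466939/18014398509481984
(6,0): OLD=21531241566890195/140737488355328 → NEW=255, ERR=-14356817963718445/140737488355328
(6,1): OLD=289233999792534109/4503599627370496 → NEW=0, ERR=289233999792534109/4503599627370496
(6,2): OLD=3492474618840124623/72057594037927936 → NEW=0, ERR=3492474618840124623/72057594037927936
(6,3): OLD=219295682701543845797/1152921504606846976 → NEW=255, ERR=-74699300973202133083/1152921504606846976
(6,4): OLD=-866563360535475621949/18446744073709551616 → NEW=0, ERR=-866563360535475621949/18446744073709551616
Row 0: .#.#.
Row 1: ##.##
Row 2: ..#..
Row 3: ##.##
Row 4: #....
Row 5: #####
Row 6: #..#.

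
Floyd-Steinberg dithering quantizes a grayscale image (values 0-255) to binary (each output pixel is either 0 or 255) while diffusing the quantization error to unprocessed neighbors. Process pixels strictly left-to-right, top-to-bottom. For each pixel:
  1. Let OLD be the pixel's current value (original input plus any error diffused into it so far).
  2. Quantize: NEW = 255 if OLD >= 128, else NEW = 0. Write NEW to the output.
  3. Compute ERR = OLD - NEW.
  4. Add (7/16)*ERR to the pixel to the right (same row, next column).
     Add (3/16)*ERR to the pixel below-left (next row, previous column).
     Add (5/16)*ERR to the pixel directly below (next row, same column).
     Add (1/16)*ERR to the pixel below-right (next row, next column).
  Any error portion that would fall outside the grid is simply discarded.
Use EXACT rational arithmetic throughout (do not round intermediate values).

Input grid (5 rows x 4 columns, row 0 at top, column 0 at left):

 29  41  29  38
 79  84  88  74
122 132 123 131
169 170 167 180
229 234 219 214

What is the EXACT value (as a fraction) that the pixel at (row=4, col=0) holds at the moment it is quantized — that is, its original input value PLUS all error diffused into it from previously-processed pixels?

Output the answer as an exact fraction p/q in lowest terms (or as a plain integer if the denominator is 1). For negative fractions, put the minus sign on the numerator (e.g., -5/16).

(0,0): OLD=29 → NEW=0, ERR=29
(0,1): OLD=859/16 → NEW=0, ERR=859/16
(0,2): OLD=13437/256 → NEW=0, ERR=13437/256
(0,3): OLD=249707/4096 → NEW=0, ERR=249707/4096
(1,0): OLD=25121/256 → NEW=0, ERR=25121/256
(1,1): OLD=318183/2048 → NEW=255, ERR=-204057/2048
(1,2): OLD=4954355/65536 → NEW=0, ERR=4954355/65536
(1,3): OLD=135691541/1048576 → NEW=255, ERR=-131695339/1048576
(2,0): OLD=4390365/32768 → NEW=255, ERR=-3965475/32768
(2,1): OLD=71540303/1048576 → NEW=0, ERR=71540303/1048576
(2,2): OLD=307645611/2097152 → NEW=255, ERR=-227128149/2097152
(2,3): OLD=1647319519/33554432 → NEW=0, ERR=1647319519/33554432
(3,0): OLD=2415494413/16777216 → NEW=255, ERR=-1862695667/16777216
(3,1): OLD=30836983315/268435456 → NEW=0, ERR=30836983315/268435456
(3,2): OLD=845606392301/4294967296 → NEW=255, ERR=-249610268179/4294967296
(3,3): OLD=11211359978235/68719476736 → NEW=255, ERR=-6312106589445/68719476736
(4,0): OLD=927042807369/4294967296 → NEW=255, ERR=-168173853111/4294967296
Target (4,0): original=229, with diffused error = 927042807369/4294967296

Answer: 927042807369/4294967296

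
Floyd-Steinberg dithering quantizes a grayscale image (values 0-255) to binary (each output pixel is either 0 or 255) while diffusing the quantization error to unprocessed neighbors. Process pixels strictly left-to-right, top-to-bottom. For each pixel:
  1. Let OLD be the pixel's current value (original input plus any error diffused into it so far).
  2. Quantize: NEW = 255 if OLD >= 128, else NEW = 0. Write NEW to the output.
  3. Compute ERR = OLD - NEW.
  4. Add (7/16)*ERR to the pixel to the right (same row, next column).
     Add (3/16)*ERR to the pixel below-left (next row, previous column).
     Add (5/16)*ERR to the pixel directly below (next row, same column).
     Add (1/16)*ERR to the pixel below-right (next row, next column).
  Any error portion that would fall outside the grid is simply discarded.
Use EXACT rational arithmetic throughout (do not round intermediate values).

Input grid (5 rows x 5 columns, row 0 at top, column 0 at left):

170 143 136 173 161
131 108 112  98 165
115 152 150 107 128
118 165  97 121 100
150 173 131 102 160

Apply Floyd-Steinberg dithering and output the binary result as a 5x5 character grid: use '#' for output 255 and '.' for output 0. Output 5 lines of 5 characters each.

Answer: #.##.
.#..#
#.#.#
.#.#.
##.#.

Derivation:
(0,0): OLD=170 → NEW=255, ERR=-85
(0,1): OLD=1693/16 → NEW=0, ERR=1693/16
(0,2): OLD=46667/256 → NEW=255, ERR=-18613/256
(0,3): OLD=578317/4096 → NEW=255, ERR=-466163/4096
(0,4): OLD=7288155/65536 → NEW=0, ERR=7288155/65536
(1,0): OLD=31815/256 → NEW=0, ERR=31815/256
(1,1): OLD=361457/2048 → NEW=255, ERR=-160783/2048
(1,2): OLD=2634949/65536 → NEW=0, ERR=2634949/65536
(1,3): OLD=25252897/262144 → NEW=0, ERR=25252897/262144
(1,4): OLD=984759107/4194304 → NEW=255, ERR=-84788413/4194304
(2,0): OLD=4558571/32768 → NEW=255, ERR=-3797269/32768
(2,1): OLD=96545993/1048576 → NEW=0, ERR=96545993/1048576
(2,2): OLD=3623914139/16777216 → NEW=255, ERR=-654275941/16777216
(2,3): OLD=31880675233/268435456 → NEW=0, ERR=31880675233/268435456
(2,4): OLD=771647214887/4294967296 → NEW=255, ERR=-323569445593/4294967296
(3,0): OLD=1661786427/16777216 → NEW=0, ERR=1661786427/16777216
(3,1): OLD=29870502559/134217728 → NEW=255, ERR=-4355018081/134217728
(3,2): OLD=423657299205/4294967296 → NEW=0, ERR=423657299205/4294967296
(3,3): OLD=1586613602557/8589934592 → NEW=255, ERR=-603819718403/8589934592
(3,4): OLD=7301644469905/137438953472 → NEW=0, ERR=7301644469905/137438953472
(4,0): OLD=375528950037/2147483648 → NEW=255, ERR=-172079380203/2147483648
(4,1): OLD=10478944482453/68719476736 → NEW=255, ERR=-7044522085227/68719476736
(4,2): OLD=111895510079323/1099511627776 → NEW=0, ERR=111895510079323/1099511627776
(4,3): OLD=2474922663181973/17592186044416 → NEW=255, ERR=-2011084778144107/17592186044416
(4,4): OLD=34394832504146067/281474976710656 → NEW=0, ERR=34394832504146067/281474976710656
Row 0: #.##.
Row 1: .#..#
Row 2: #.#.#
Row 3: .#.#.
Row 4: ##.#.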